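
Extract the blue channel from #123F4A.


Color: #123F4A
R = 12 = 18
G = 3F = 63
B = 4A = 74
Blue = 74


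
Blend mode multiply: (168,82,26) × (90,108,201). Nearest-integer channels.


Multiply: C = A×B/255, rounded to nearest integer
R: 168×90/255 = 15120/255 ≈ 59.294 → 59
G: 82×108/255 = 8856/255 ≈ 34.729 → 35
B: 26×201/255 = 5226/255 ≈ 20.494 → 20
= RGB(59, 35, 20)


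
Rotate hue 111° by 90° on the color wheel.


New hue = (H + rotation) mod 360
New hue = (111 + 90) mod 360
= 201 mod 360
= 201°


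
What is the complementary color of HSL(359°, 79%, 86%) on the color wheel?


Complement = opposite side of color wheel = hue + 180°
H' = (359 + 180) mod 360 = 179°
S and L unchanged.
= HSL(179°, 79%, 86%)


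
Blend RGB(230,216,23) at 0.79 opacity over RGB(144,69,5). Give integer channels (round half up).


C = α×F + (1-α)×B, with 1-α = 0.21
R: 0.79×230 + 0.21×144 = 181.70 + 30.24 = 211.94 → 212
G: 0.79×216 + 0.21×69 = 170.64 + 14.49 = 185.13 → 185
B: 0.79×23 + 0.21×5 = 18.17 + 1.05 = 19.22 → 19
= RGB(212, 185, 19)


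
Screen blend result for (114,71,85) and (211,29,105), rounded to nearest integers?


Screen: C = 255 - (255-A)×(255-B)/255, rounded to nearest integer
R: 255 - (255-114)×(255-211)/255 = 255 - 6204/255 ≈ 255 - 24.329 = 230.671 → 231
G: 255 - (255-71)×(255-29)/255 = 255 - 41584/255 ≈ 255 - 163.075 = 91.925 → 92
B: 255 - (255-85)×(255-105)/255 = 255 - 25500/255 ≈ 255 - 100.000 = 155.000 → 155
= RGB(231, 92, 155)


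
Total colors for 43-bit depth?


Colors = 2^bits = 2^43
= 8,796,093,022,208 colors


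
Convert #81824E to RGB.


81 → 129 (R)
82 → 130 (G)
4E → 78 (B)
= RGB(129, 130, 78)


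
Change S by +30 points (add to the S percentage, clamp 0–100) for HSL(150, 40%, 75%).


Original S = 40%
Adjustment = +30 percentage points
New S = 40 + (30) = 70
Clamp to [0, 100] → 70
= HSL(150°, 70%, 75%)


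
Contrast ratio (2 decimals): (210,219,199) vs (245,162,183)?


Linearize each sRGB channel c=v/255: c/12.92 if c ≤ 0.04045 else ((c+0.055)/1.055)^2.4
L = 0.2126×R_lin + 0.7152×G_lin + 0.0722×B_lin
Color 1 (210,219,199):
  R=210: 210/255≈0.8235 > 0.04045 → ((0.8235+0.055)/1.055)^2.4 ≈ 0.64448
  G=219: 219/255≈0.8588 > 0.04045 → ((0.8588+0.055)/1.055)^2.4 ≈ 0.70838
  B=199: 199/255≈0.7804 > 0.04045 → ((0.7804+0.055)/1.055)^2.4 ≈ 0.57112
  L1 = 0.2126×0.64448 + 0.7152×0.70838 + 0.0722×0.57112 ≈ 0.68488
Color 2 (245,162,183):
  R=245: 245/255≈0.9608 > 0.04045 → ((0.9608+0.055)/1.055)^2.4 ≈ 0.91310
  G=162: 162/255≈0.6353 > 0.04045 → ((0.6353+0.055)/1.055)^2.4 ≈ 0.36131
  B=183: 183/255≈0.7176 > 0.04045 → ((0.7176+0.055)/1.055)^2.4 ≈ 0.47353
  L2 = 0.2126×0.91310 + 0.7152×0.36131 + 0.0722×0.47353 ≈ 0.48672
Lighter = 0.68488, Darker = 0.48672
Ratio = (L_lighter + 0.05) / (L_darker + 0.05)
Ratio = (0.68488 + 0.05) / (0.48672 + 0.05) = 0.73488 / 0.53672 ≈ 1.3692
Ratio ≈ 1.37:1


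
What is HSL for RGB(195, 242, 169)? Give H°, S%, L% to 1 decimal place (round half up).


Normalize: R'=195/255≈0.7647, G'=242/255≈0.9490, B'=169/255≈0.6627
Max=242/255, Min=169/255, Δ=Max-Min=73/255
L = (Max+Min)/2 = (242+169)/510 = 411/510 = 0.80588… → L = 80.6%
L > 0.5 → S = Δ/(2-Max-Min) = 73/(510-242-169) = 73/99 = 0.73737… → S = 73.7%
(the 1/255 factors cancel in S and H, so raw channel differences can be used)
Max is G' → H = 60 × ((B-R)/Δ + 2) = 60 × ((169-195)/73 + 2)
  -26/73 + 2 = -0.3561… + 2 = 1.6438…
  H = 60 × 1.6438… = 98.630…° → H = 98.6°
= HSL(98.6°, 73.7%, 80.6%)


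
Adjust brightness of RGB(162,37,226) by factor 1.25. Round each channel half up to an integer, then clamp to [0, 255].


Multiply each channel by 1.25, round half up, clamp to [0, 255]
R: 162×1.25 = 202.5 → round → 203
G: 37×1.25 = 46.25 → round → 46
B: 226×1.25 = 282.5 → round → 283 → clamp → 255
= RGB(203, 46, 255)


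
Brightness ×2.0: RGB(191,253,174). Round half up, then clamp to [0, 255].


Multiply each channel by 2.0, round half up, clamp to [0, 255]
R: 191×2.0 = 382 → clamp → 255
G: 253×2.0 = 506 → clamp → 255
B: 174×2.0 = 348 → clamp → 255
= RGB(255, 255, 255)


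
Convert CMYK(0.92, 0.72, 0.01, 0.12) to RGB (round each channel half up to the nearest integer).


R = 255 × (1-C) × (1-K) = 255 × 0.08 × 0.88 = 17.952 → 18
G = 255 × (1-M) × (1-K) = 255 × 0.28 × 0.88 = 62.832 → 63
B = 255 × (1-Y) × (1-K) = 255 × 0.99 × 0.88 = 222.156 → 222
= RGB(18, 63, 222)


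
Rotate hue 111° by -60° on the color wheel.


New hue = (H + rotation) mod 360
New hue = (111 -60) mod 360
= 51 mod 360
= 51°


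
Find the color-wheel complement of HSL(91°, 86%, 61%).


Complement = opposite side of color wheel = hue + 180°
H' = (91 + 180) mod 360 = 271°
S and L unchanged.
= HSL(271°, 86%, 61%)


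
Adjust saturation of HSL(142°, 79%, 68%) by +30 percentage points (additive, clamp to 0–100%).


Original S = 79%
Adjustment = +30 percentage points
New S = 79 + (30) = 109
Clamp to [0, 100] → 100
= HSL(142°, 100%, 68%)


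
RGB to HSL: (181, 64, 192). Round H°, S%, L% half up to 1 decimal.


Normalize: R'=181/255≈0.7098, G'=64/255≈0.2510, B'=192/255≈0.7529
Max=192/255, Min=64/255, Δ=Max-Min=128/255
L = (Max+Min)/2 = (192+64)/510 = 256/510 = 0.50196… → L = 50.2%
L > 0.5 → S = Δ/(2-Max-Min) = 128/(510-192-64) = 128/254 = 0.50393… → S = 50.4%
(the 1/255 factors cancel in S and H, so raw channel differences can be used)
Max is B' → H = 60 × ((R-G)/Δ + 4) = 60 × ((181-64)/128 + 4)
  117/128 + 4 = 0.9140… + 4 = 4.9140…
  H = 60 × 4.9140… = 294.843…° → H = 294.8°
= HSL(294.8°, 50.4%, 50.2%)


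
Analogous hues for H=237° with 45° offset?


Base hue: 237°
Left analog: (237 - 45) mod 360 = 192°
Right analog: (237 + 45) mod 360 = 282°
Analogous hues = 192° and 282°


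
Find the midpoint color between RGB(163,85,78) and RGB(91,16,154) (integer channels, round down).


Midpoint: each channel = ⌊(C₁+C₂)/2⌋
R: ⌊(163+91)/2⌋ = 127
G: ⌊(85+16)/2⌋ = 50
B: ⌊(78+154)/2⌋ = 116
= RGB(127, 50, 116)


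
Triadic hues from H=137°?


Triadic: equally spaced at 120° intervals
H1 = 137°
H2 = (137 + 120) mod 360 = 257°
H3 = (137 + 240) mod 360 = 17°
Triadic = 137°, 257°, 17°


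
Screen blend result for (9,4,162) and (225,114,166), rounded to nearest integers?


Screen: C = 255 - (255-A)×(255-B)/255, rounded to nearest integer
R: 255 - (255-9)×(255-225)/255 = 255 - 7380/255 ≈ 255 - 28.941 = 226.059 → 226
G: 255 - (255-4)×(255-114)/255 = 255 - 35391/255 ≈ 255 - 138.788 = 116.212 → 116
B: 255 - (255-162)×(255-166)/255 = 255 - 8277/255 ≈ 255 - 32.459 = 222.541 → 223
= RGB(226, 116, 223)


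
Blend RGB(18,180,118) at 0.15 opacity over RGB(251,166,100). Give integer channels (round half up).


C = α×F + (1-α)×B, with 1-α = 0.85
R: 0.15×18 + 0.85×251 = 2.70 + 213.35 = 216.05 → 216
G: 0.15×180 + 0.85×166 = 27.00 + 141.10 = 168.10 → 168
B: 0.15×118 + 0.85×100 = 17.70 + 85.00 = 102.70 → 103
= RGB(216, 168, 103)


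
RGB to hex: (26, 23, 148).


R = 26 → 1A (hex)
G = 23 → 17 (hex)
B = 148 → 94 (hex)
Hex = #1A1794


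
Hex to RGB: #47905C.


47 → 71 (R)
90 → 144 (G)
5C → 92 (B)
= RGB(71, 144, 92)


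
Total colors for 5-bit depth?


Colors = 2^bits = 2^5
= 32 colors


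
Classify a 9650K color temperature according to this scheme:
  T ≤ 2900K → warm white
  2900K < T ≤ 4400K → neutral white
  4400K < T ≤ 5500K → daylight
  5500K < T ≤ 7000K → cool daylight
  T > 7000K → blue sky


Temperature: 9650K
9650K > 7000K → blue sky
Classification: blue sky


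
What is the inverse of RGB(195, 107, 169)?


Invert: (255-R, 255-G, 255-B)
R: 255-195 = 60
G: 255-107 = 148
B: 255-169 = 86
= RGB(60, 148, 86)


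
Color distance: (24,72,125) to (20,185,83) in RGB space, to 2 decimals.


d = √[(R₁-R₂)² + (G₁-G₂)² + (B₁-B₂)²]
d = √[(24-20)² + (72-185)² + (125-83)²]
d = √[16 + 12769 + 1764]
d = √14549
d ≈ 120.62


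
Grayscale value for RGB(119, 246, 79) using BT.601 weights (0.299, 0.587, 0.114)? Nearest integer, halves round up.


Gray = 0.299×R + 0.587×G + 0.114×B
Gray = 0.299×119 + 0.587×246 + 0.114×79
Gray = 35.581 + 144.402 + 9.006
Gray = 188.989 → round half up → 189
Gray = 189


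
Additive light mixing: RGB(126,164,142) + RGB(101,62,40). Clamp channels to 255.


Additive: each channel = min(255, C₁+C₂)
R: 126+101 = 227 → 227
G: 164+62 = 226 → 226
B: 142+40 = 182 → 182
= RGB(227, 226, 182)


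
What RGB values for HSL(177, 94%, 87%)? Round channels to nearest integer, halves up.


H=177°, S=0.94, L=0.87
C = (1-|2L-1|)×S = (1-|0.74|)×0.94 = 0.2444
H' = H/60 = 177/60 ≈ 2.9500; X = C×(1-|H' mod 2 - 1|) = 0.23218
m = L - C/2 = 0.87 - 0.1222 = 0.7478
Sector ⌊H'⌋ = 2 → (R',G',B') = (0.0, 0.2444, 0.23218)
RGB = ((R'+m)×255, (G'+m)×255, (B'+m)×255) = (190.689, 253.011, 249.8949)
Round half up → RGB(191, 253, 250)


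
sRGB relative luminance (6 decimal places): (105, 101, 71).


Linearize each channel (sRGB transfer function): c = v/255; c_lin = c/12.92 if c ≤ 0.04045, else ((c+0.055)/1.055)^2.4
  R: 105/255 ≈ 0.411765 > 0.04045 → ((0.411765+0.055)/1.055)^2.4 ≈ 0.141263
  G: 101/255 ≈ 0.396078 > 0.04045 → ((0.396078+0.055)/1.055)^2.4 ≈ 0.130136
  B: 71/255 ≈ 0.278431 > 0.04045 → ((0.278431+0.055)/1.055)^2.4 ≈ 0.063010
R_lin = 0.141263, G_lin = 0.130136, B_lin = 0.063010
L = 0.2126×R + 0.7152×G + 0.0722×B
L = 0.2126×0.141263 + 0.7152×0.130136 + 0.0722×0.063010
L ≈ 0.127656


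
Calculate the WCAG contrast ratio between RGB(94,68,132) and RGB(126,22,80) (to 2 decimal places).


Linearize each sRGB channel c=v/255: c/12.92 if c ≤ 0.04045 else ((c+0.055)/1.055)^2.4
L = 0.2126×R_lin + 0.7152×G_lin + 0.0722×B_lin
Color 1 (94,68,132):
  R=94: 94/255≈0.3686 > 0.04045 → ((0.3686+0.055)/1.055)^2.4 ≈ 0.11193
  G=68: 68/255≈0.2667 > 0.04045 → ((0.2667+0.055)/1.055)^2.4 ≈ 0.05781
  B=132: 132/255≈0.5176 > 0.04045 → ((0.5176+0.055)/1.055)^2.4 ≈ 0.23074
  L1 = 0.2126×0.11193 + 0.7152×0.05781 + 0.0722×0.23074 ≈ 0.08180
Color 2 (126,22,80):
  R=126: 126/255≈0.4941 > 0.04045 → ((0.4941+0.055)/1.055)^2.4 ≈ 0.20864
  G=22: 22/255≈0.0863 > 0.04045 → ((0.0863+0.055)/1.055)^2.4 ≈ 0.00802
  B=80: 80/255≈0.3137 > 0.04045 → ((0.3137+0.055)/1.055)^2.4 ≈ 0.08022
  L2 = 0.2126×0.20864 + 0.7152×0.00802 + 0.0722×0.08022 ≈ 0.05589
Lighter = 0.08180, Darker = 0.05589
Ratio = (L_lighter + 0.05) / (L_darker + 0.05)
Ratio = (0.08180 + 0.05) / (0.05589 + 0.05) = 0.13180 / 0.10589 ≈ 1.2447
Ratio ≈ 1.24:1


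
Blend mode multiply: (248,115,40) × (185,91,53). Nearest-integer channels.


Multiply: C = A×B/255, rounded to nearest integer
R: 248×185/255 = 45880/255 ≈ 179.922 → 180
G: 115×91/255 = 10465/255 ≈ 41.039 → 41
B: 40×53/255 = 2120/255 ≈ 8.314 → 8
= RGB(180, 41, 8)


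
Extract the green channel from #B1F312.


Color: #B1F312
R = B1 = 177
G = F3 = 243
B = 12 = 18
Green = 243


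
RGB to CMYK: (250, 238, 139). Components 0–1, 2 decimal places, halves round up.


R'=250/255≈0.9804, G'=238/255≈0.9333, B'=139/255≈0.5451
K = 1 - max(R',G',B') = 1 - 250/255 = 5/255 = 0.01960… → 0.02
(1-R'-K)/(1-K) simplifies to (max-R)/max with max = 250:
C = (250-250)/250 = 0/250 = 0 → 0.00
M = (250-238)/250 = 12/250 = 0.048 → 0.05
Y = (250-139)/250 = 111/250 = 0.444 → 0.44
= CMYK(0.00, 0.05, 0.44, 0.02)


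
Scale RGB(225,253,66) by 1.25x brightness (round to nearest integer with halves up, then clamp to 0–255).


Multiply each channel by 1.25, round half up, clamp to [0, 255]
R: 225×1.25 = 281.25 → round → 281 → clamp → 255
G: 253×1.25 = 316.25 → round → 316 → clamp → 255
B: 66×1.25 = 82.5 → round → 83
= RGB(255, 255, 83)


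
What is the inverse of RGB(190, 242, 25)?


Invert: (255-R, 255-G, 255-B)
R: 255-190 = 65
G: 255-242 = 13
B: 255-25 = 230
= RGB(65, 13, 230)


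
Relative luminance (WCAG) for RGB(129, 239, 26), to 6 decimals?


Linearize each channel (sRGB transfer function): c = v/255; c_lin = c/12.92 if c ≤ 0.04045, else ((c+0.055)/1.055)^2.4
  R: 129/255 ≈ 0.505882 > 0.04045 → ((0.505882+0.055)/1.055)^2.4 ≈ 0.219526
  G: 239/255 ≈ 0.937255 > 0.04045 → ((0.937255+0.055)/1.055)^2.4 ≈ 0.863157
  B: 26/255 ≈ 0.101961 > 0.04045 → ((0.101961+0.055)/1.055)^2.4 ≈ 0.010330
R_lin = 0.219526, G_lin = 0.863157, B_lin = 0.010330
L = 0.2126×R + 0.7152×G + 0.0722×B
L = 0.2126×0.219526 + 0.7152×0.863157 + 0.0722×0.010330
L ≈ 0.664747


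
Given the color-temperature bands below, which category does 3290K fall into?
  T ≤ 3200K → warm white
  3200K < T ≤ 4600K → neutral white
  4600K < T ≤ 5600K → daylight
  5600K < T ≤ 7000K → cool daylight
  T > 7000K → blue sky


Temperature: 3290K
3200K < 3290K ≤ 4600K → neutral white
Classification: neutral white


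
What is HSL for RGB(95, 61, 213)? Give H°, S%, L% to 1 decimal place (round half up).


Normalize: R'=95/255≈0.3725, G'=61/255≈0.2392, B'=213/255≈0.8353
Max=213/255, Min=61/255, Δ=Max-Min=152/255
L = (Max+Min)/2 = (213+61)/510 = 274/510 = 0.53725… → L = 53.7%
L > 0.5 → S = Δ/(2-Max-Min) = 152/(510-213-61) = 152/236 = 0.64406… → S = 64.4%
(the 1/255 factors cancel in S and H, so raw channel differences can be used)
Max is B' → H = 60 × ((R-G)/Δ + 4) = 60 × ((95-61)/152 + 4)
  34/152 + 4 = 0.2236… + 4 = 4.2236…
  H = 60 × 4.2236… = 253.421…° → H = 253.4°
= HSL(253.4°, 64.4%, 53.7%)


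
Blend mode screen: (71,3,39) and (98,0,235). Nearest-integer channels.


Screen: C = 255 - (255-A)×(255-B)/255, rounded to nearest integer
R: 255 - (255-71)×(255-98)/255 = 255 - 28888/255 ≈ 255 - 113.286 = 141.714 → 142
G: 255 - (255-3)×(255-0)/255 = 255 - 64260/255 ≈ 255 - 252.000 = 3.000 → 3
B: 255 - (255-39)×(255-235)/255 = 255 - 4320/255 ≈ 255 - 16.941 = 238.059 → 238
= RGB(142, 3, 238)


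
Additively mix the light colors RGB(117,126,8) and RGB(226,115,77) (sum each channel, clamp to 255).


Additive: each channel = min(255, C₁+C₂)
R: 117+226 = 343 → 255
G: 126+115 = 241 → 241
B: 8+77 = 85 → 85
= RGB(255, 241, 85)


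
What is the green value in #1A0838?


Color: #1A0838
R = 1A = 26
G = 08 = 8
B = 38 = 56
Green = 8


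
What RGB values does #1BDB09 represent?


1B → 27 (R)
DB → 219 (G)
09 → 9 (B)
= RGB(27, 219, 9)


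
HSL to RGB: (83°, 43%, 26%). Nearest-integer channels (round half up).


H=83°, S=0.43, L=0.26
C = (1-|2L-1|)×S = (1-|-0.48|)×0.43 = 0.2236
H' = H/60 = 83/60 ≈ 1.3833; X = C×(1-|H' mod 2 - 1|) ≈ 0.1379
m = L - C/2 = 0.26 - 0.1118 = 0.1482
Sector ⌊H'⌋ = 1 → (R',G',B') = (≈0.1379, 0.2236, 0.0)
RGB = ((R'+m)×255, (G'+m)×255, (B'+m)×255) = (72.9521, 94.809, 37.791)
Round half up → RGB(73, 95, 38)


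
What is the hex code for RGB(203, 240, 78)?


R = 203 → CB (hex)
G = 240 → F0 (hex)
B = 78 → 4E (hex)
Hex = #CBF04E


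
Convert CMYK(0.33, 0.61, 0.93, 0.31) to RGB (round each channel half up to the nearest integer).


R = 255 × (1-C) × (1-K) = 255 × 0.67 × 0.69 = 117.8865 → 118
G = 255 × (1-M) × (1-K) = 255 × 0.39 × 0.69 = 68.6205 → 69
B = 255 × (1-Y) × (1-K) = 255 × 0.07 × 0.69 = 12.3165 → 12
= RGB(118, 69, 12)


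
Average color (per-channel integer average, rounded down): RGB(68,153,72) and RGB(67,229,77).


Midpoint: each channel = ⌊(C₁+C₂)/2⌋
R: ⌊(68+67)/2⌋ = 67
G: ⌊(153+229)/2⌋ = 191
B: ⌊(72+77)/2⌋ = 74
= RGB(67, 191, 74)


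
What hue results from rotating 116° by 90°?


New hue = (H + rotation) mod 360
New hue = (116 + 90) mod 360
= 206 mod 360
= 206°


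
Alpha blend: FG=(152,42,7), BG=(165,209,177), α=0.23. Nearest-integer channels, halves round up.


C = α×F + (1-α)×B, with 1-α = 0.77
R: 0.23×152 + 0.77×165 = 34.96 + 127.05 = 162.01 → 162
G: 0.23×42 + 0.77×209 = 9.66 + 160.93 = 170.59 → 171
B: 0.23×7 + 0.77×177 = 1.61 + 136.29 = 137.90 → 138
= RGB(162, 171, 138)


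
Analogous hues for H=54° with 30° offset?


Base hue: 54°
Left analog: (54 - 30) mod 360 = 24°
Right analog: (54 + 30) mod 360 = 84°
Analogous hues = 24° and 84°


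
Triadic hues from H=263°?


Triadic: equally spaced at 120° intervals
H1 = 263°
H2 = (263 + 120) mod 360 = 23°
H3 = (263 + 240) mod 360 = 143°
Triadic = 263°, 23°, 143°


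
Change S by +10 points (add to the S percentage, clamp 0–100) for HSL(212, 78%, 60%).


Original S = 78%
Adjustment = +10 percentage points
New S = 78 + (10) = 88
Clamp to [0, 100] → 88
= HSL(212°, 88%, 60%)


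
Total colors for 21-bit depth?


Colors = 2^bits = 2^21
= 2,097,152 colors


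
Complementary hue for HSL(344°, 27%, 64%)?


Complement = opposite side of color wheel = hue + 180°
H' = (344 + 180) mod 360 = 164°
S and L unchanged.
= HSL(164°, 27%, 64%)


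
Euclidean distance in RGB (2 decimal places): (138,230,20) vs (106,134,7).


d = √[(R₁-R₂)² + (G₁-G₂)² + (B₁-B₂)²]
d = √[(138-106)² + (230-134)² + (20-7)²]
d = √[1024 + 9216 + 169]
d = √10409
d ≈ 102.02


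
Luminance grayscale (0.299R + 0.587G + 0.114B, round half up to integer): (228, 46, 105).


Gray = 0.299×R + 0.587×G + 0.114×B
Gray = 0.299×228 + 0.587×46 + 0.114×105
Gray = 68.172 + 27.002 + 11.970
Gray = 107.144 → round half up → 107
Gray = 107


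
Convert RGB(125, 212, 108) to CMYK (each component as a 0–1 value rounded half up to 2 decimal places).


R'=125/255≈0.4902, G'=212/255≈0.8314, B'=108/255≈0.4235
K = 1 - max(R',G',B') = 1 - 212/255 = 43/255 = 0.16862… → 0.17
(1-R'-K)/(1-K) simplifies to (max-R)/max with max = 212:
C = (212-125)/212 = 87/212 = 0.41037… → 0.41
M = (212-212)/212 = 0/212 = 0 → 0.00
Y = (212-108)/212 = 104/212 = 0.49056… → 0.49
= CMYK(0.41, 0.00, 0.49, 0.17)


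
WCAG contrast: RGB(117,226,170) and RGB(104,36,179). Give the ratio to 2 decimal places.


Linearize each sRGB channel c=v/255: c/12.92 if c ≤ 0.04045 else ((c+0.055)/1.055)^2.4
L = 0.2126×R_lin + 0.7152×G_lin + 0.0722×B_lin
Color 1 (117,226,170):
  R=117: 117/255≈0.4588 > 0.04045 → ((0.4588+0.055)/1.055)^2.4 ≈ 0.17789
  G=226: 226/255≈0.8863 > 0.04045 → ((0.8863+0.055)/1.055)^2.4 ≈ 0.76052
  B=170: 170/255≈0.6667 > 0.04045 → ((0.6667+0.055)/1.055)^2.4 ≈ 0.40198
  L1 = 0.2126×0.17789 + 0.7152×0.76052 + 0.0722×0.40198 ≈ 0.61077
Color 2 (104,36,179):
  R=104: 104/255≈0.4078 > 0.04045 → ((0.4078+0.055)/1.055)^2.4 ≈ 0.13843
  G=36: 36/255≈0.1412 > 0.04045 → ((0.1412+0.055)/1.055)^2.4 ≈ 0.01764
  B=179: 179/255≈0.7020 > 0.04045 → ((0.7020+0.055)/1.055)^2.4 ≈ 0.45079
  L2 = 0.2126×0.13843 + 0.7152×0.01764 + 0.0722×0.45079 ≈ 0.07459
Lighter = 0.61077, Darker = 0.07459
Ratio = (L_lighter + 0.05) / (L_darker + 0.05)
Ratio = (0.61077 + 0.05) / (0.07459 + 0.05) = 0.66077 / 0.12459 ≈ 5.3033
Ratio ≈ 5.30:1


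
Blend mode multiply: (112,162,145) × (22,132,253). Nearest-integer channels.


Multiply: C = A×B/255, rounded to nearest integer
R: 112×22/255 = 2464/255 ≈ 9.663 → 10
G: 162×132/255 = 21384/255 ≈ 83.859 → 84
B: 145×253/255 = 36685/255 ≈ 143.863 → 144
= RGB(10, 84, 144)


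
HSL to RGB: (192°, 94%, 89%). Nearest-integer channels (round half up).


H=192°, S=0.94, L=0.89
C = (1-|2L-1|)×S = (1-|0.78|)×0.94 = 0.2068
H' = H/60 = 192/60 ≈ 3.2000; X = C×(1-|H' mod 2 - 1|) = 0.16544
m = L - C/2 = 0.89 - 0.1034 = 0.7866
Sector ⌊H'⌋ = 3 → (R',G',B') = (0.0, 0.16544, 0.2068)
RGB = ((R'+m)×255, (G'+m)×255, (B'+m)×255) = (200.583, 242.7702, 253.317)
Round half up → RGB(201, 243, 253)


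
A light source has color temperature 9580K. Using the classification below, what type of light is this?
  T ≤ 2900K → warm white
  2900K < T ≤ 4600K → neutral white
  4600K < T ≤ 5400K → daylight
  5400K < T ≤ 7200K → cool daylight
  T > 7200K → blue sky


Temperature: 9580K
9580K > 7200K → blue sky
Classification: blue sky


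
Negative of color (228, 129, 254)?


Invert: (255-R, 255-G, 255-B)
R: 255-228 = 27
G: 255-129 = 126
B: 255-254 = 1
= RGB(27, 126, 1)


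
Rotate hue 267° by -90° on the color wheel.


New hue = (H + rotation) mod 360
New hue = (267 -90) mod 360
= 177 mod 360
= 177°


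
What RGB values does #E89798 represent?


E8 → 232 (R)
97 → 151 (G)
98 → 152 (B)
= RGB(232, 151, 152)


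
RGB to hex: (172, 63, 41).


R = 172 → AC (hex)
G = 63 → 3F (hex)
B = 41 → 29 (hex)
Hex = #AC3F29


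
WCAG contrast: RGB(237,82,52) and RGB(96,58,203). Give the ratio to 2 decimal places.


Linearize each sRGB channel c=v/255: c/12.92 if c ≤ 0.04045 else ((c+0.055)/1.055)^2.4
L = 0.2126×R_lin + 0.7152×G_lin + 0.0722×B_lin
Color 1 (237,82,52):
  R=237: 237/255≈0.9294 > 0.04045 → ((0.9294+0.055)/1.055)^2.4 ≈ 0.84687
  G=82: 82/255≈0.3216 > 0.04045 → ((0.3216+0.055)/1.055)^2.4 ≈ 0.08438
  B=52: 52/255≈0.2039 > 0.04045 → ((0.2039+0.055)/1.055)^2.4 ≈ 0.03434
  L1 = 0.2126×0.84687 + 0.7152×0.08438 + 0.0722×0.03434 ≈ 0.24287
Color 2 (96,58,203):
  R=96: 96/255≈0.3765 > 0.04045 → ((0.3765+0.055)/1.055)^2.4 ≈ 0.11697
  G=58: 58/255≈0.2275 > 0.04045 → ((0.2275+0.055)/1.055)^2.4 ≈ 0.04231
  B=203: 203/255≈0.7961 > 0.04045 → ((0.7961+0.055)/1.055)^2.4 ≈ 0.59720
  L2 = 0.2126×0.11697 + 0.7152×0.04231 + 0.0722×0.59720 ≈ 0.09825
Lighter = 0.24287, Darker = 0.09825
Ratio = (L_lighter + 0.05) / (L_darker + 0.05)
Ratio = (0.24287 + 0.05) / (0.09825 + 0.05) = 0.29287 / 0.14825 ≈ 1.9756
Ratio ≈ 1.98:1


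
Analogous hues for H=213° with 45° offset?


Base hue: 213°
Left analog: (213 - 45) mod 360 = 168°
Right analog: (213 + 45) mod 360 = 258°
Analogous hues = 168° and 258°


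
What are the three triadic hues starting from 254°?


Triadic: equally spaced at 120° intervals
H1 = 254°
H2 = (254 + 120) mod 360 = 14°
H3 = (254 + 240) mod 360 = 134°
Triadic = 254°, 14°, 134°


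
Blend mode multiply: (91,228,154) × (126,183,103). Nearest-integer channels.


Multiply: C = A×B/255, rounded to nearest integer
R: 91×126/255 = 11466/255 ≈ 44.965 → 45
G: 228×183/255 = 41724/255 ≈ 163.624 → 164
B: 154×103/255 = 15862/255 ≈ 62.204 → 62
= RGB(45, 164, 62)


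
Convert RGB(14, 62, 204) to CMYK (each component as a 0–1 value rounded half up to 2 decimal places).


R'=14/255≈0.0549, G'=62/255≈0.2431, B'=204/255≈0.8000
K = 1 - max(R',G',B') = 1 - 204/255 = 51/255 = 0.2 → 0.20
(1-R'-K)/(1-K) simplifies to (max-R)/max with max = 204:
C = (204-14)/204 = 190/204 = 0.93137… → 0.93
M = (204-62)/204 = 142/204 = 0.69607… → 0.70
Y = (204-204)/204 = 0/204 = 0 → 0.00
= CMYK(0.93, 0.70, 0.00, 0.20)


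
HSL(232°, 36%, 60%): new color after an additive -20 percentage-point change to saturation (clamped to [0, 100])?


Original S = 36%
Adjustment = -20 percentage points
New S = 36 + (-20) = 16
Clamp to [0, 100] → 16
= HSL(232°, 16%, 60%)


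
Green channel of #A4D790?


Color: #A4D790
R = A4 = 164
G = D7 = 215
B = 90 = 144
Green = 215


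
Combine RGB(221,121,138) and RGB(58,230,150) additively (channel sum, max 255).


Additive: each channel = min(255, C₁+C₂)
R: 221+58 = 279 → 255
G: 121+230 = 351 → 255
B: 138+150 = 288 → 255
= RGB(255, 255, 255)


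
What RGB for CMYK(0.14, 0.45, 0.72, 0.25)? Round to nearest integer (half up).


R = 255 × (1-C) × (1-K) = 255 × 0.86 × 0.75 = 164.475 → 164
G = 255 × (1-M) × (1-K) = 255 × 0.55 × 0.75 = 105.1875 → 105
B = 255 × (1-Y) × (1-K) = 255 × 0.28 × 0.75 = 53.55 → 54
= RGB(164, 105, 54)


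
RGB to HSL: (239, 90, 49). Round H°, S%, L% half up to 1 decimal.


Normalize: R'=239/255≈0.9373, G'=90/255≈0.3529, B'=49/255≈0.1922
Max=239/255, Min=49/255, Δ=Max-Min=190/255
L = (Max+Min)/2 = (239+49)/510 = 288/510 = 0.56470… → L = 56.5%
L > 0.5 → S = Δ/(2-Max-Min) = 190/(510-239-49) = 190/222 = 0.85585… → S = 85.6%
(the 1/255 factors cancel in S and H, so raw channel differences can be used)
Max is R' → H = 60 × (((G-B)/Δ) mod 6) = 60 × (((90-49)/190) mod 6)
  41/190 = 0.2157…
  H = 60 × 0.2157… = 12.947…° → H = 12.9°
= HSL(12.9°, 85.6%, 56.5%)


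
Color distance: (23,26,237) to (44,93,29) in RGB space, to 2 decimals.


d = √[(R₁-R₂)² + (G₁-G₂)² + (B₁-B₂)²]
d = √[(23-44)² + (26-93)² + (237-29)²]
d = √[441 + 4489 + 43264]
d = √48194
d ≈ 219.53


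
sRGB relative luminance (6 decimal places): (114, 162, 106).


Linearize each channel (sRGB transfer function): c = v/255; c_lin = c/12.92 if c ≤ 0.04045, else ((c+0.055)/1.055)^2.4
  R: 114/255 ≈ 0.447059 > 0.04045 → ((0.447059+0.055)/1.055)^2.4 ≈ 0.168269
  G: 162/255 ≈ 0.635294 > 0.04045 → ((0.635294+0.055)/1.055)^2.4 ≈ 0.361307
  B: 106/255 ≈ 0.415686 > 0.04045 → ((0.415686+0.055)/1.055)^2.4 ≈ 0.144128
R_lin = 0.168269, G_lin = 0.361307, B_lin = 0.144128
L = 0.2126×R + 0.7152×G + 0.0722×B
L = 0.2126×0.168269 + 0.7152×0.361307 + 0.0722×0.144128
L ≈ 0.304587


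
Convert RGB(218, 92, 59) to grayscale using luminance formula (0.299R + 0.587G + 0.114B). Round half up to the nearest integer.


Gray = 0.299×R + 0.587×G + 0.114×B
Gray = 0.299×218 + 0.587×92 + 0.114×59
Gray = 65.182 + 54.004 + 6.726
Gray = 125.912 → round half up → 126
Gray = 126


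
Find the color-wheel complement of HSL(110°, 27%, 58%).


Complement = opposite side of color wheel = hue + 180°
H' = (110 + 180) mod 360 = 290°
S and L unchanged.
= HSL(290°, 27%, 58%)


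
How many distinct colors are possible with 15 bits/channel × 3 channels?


Total bits = 15 bits/channel × 3 channels = 45 bits
Distinct colors = 2^45
= 35,184,372,088,832 colors


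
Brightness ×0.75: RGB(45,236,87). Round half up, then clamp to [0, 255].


Multiply each channel by 0.75, round half up, clamp to [0, 255]
R: 45×0.75 = 33.75 → round → 34
G: 236×0.75 = 177
B: 87×0.75 = 65.25 → round → 65
= RGB(34, 177, 65)


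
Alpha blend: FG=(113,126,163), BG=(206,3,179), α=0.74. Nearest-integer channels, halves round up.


C = α×F + (1-α)×B, with 1-α = 0.26
R: 0.74×113 + 0.26×206 = 83.62 + 53.56 = 137.18 → 137
G: 0.74×126 + 0.26×3 = 93.24 + 0.78 = 94.02 → 94
B: 0.74×163 + 0.26×179 = 120.62 + 46.54 = 167.16 → 167
= RGB(137, 94, 167)


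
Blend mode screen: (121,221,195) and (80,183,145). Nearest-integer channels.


Screen: C = 255 - (255-A)×(255-B)/255, rounded to nearest integer
R: 255 - (255-121)×(255-80)/255 = 255 - 23450/255 ≈ 255 - 91.961 = 163.039 → 163
G: 255 - (255-221)×(255-183)/255 = 255 - 2448/255 ≈ 255 - 9.600 = 245.400 → 245
B: 255 - (255-195)×(255-145)/255 = 255 - 6600/255 ≈ 255 - 25.882 = 229.118 → 229
= RGB(163, 245, 229)


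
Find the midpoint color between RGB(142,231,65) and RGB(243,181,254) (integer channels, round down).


Midpoint: each channel = ⌊(C₁+C₂)/2⌋
R: ⌊(142+243)/2⌋ = 192
G: ⌊(231+181)/2⌋ = 206
B: ⌊(65+254)/2⌋ = 159
= RGB(192, 206, 159)


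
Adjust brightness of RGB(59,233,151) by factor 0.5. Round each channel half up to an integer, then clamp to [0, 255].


Multiply each channel by 0.5, round half up, clamp to [0, 255]
R: 59×0.5 = 29.5 → round → 30
G: 233×0.5 = 116.5 → round → 117
B: 151×0.5 = 75.5 → round → 76
= RGB(30, 117, 76)


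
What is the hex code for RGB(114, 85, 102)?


R = 114 → 72 (hex)
G = 85 → 55 (hex)
B = 102 → 66 (hex)
Hex = #725566


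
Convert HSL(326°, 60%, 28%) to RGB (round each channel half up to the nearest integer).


H=326°, S=0.60, L=0.28
C = (1-|2L-1|)×S = (1-|-0.44|)×0.60 = 0.336
H' = H/60 = 326/60 ≈ 5.4333; X = C×(1-|H' mod 2 - 1|) = 0.1904
m = L - C/2 = 0.28 - 0.168 = 0.112
Sector ⌊H'⌋ = 5 → (R',G',B') = (0.336, 0.0, 0.1904)
RGB = ((R'+m)×255, (G'+m)×255, (B'+m)×255) = (114.24, 28.56, 77.112)
Round half up → RGB(114, 29, 77)


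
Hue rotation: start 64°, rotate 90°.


New hue = (H + rotation) mod 360
New hue = (64 + 90) mod 360
= 154 mod 360
= 154°


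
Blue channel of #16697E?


Color: #16697E
R = 16 = 22
G = 69 = 105
B = 7E = 126
Blue = 126


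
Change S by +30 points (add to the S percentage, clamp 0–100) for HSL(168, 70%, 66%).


Original S = 70%
Adjustment = +30 percentage points
New S = 70 + (30) = 100
Clamp to [0, 100] → 100
= HSL(168°, 100%, 66%)


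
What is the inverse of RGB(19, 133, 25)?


Invert: (255-R, 255-G, 255-B)
R: 255-19 = 236
G: 255-133 = 122
B: 255-25 = 230
= RGB(236, 122, 230)


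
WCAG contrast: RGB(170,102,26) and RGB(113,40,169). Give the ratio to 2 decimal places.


Linearize each sRGB channel c=v/255: c/12.92 if c ≤ 0.04045 else ((c+0.055)/1.055)^2.4
L = 0.2126×R_lin + 0.7152×G_lin + 0.0722×B_lin
Color 1 (170,102,26):
  R=170: 170/255≈0.6667 > 0.04045 → ((0.6667+0.055)/1.055)^2.4 ≈ 0.40198
  G=102: 102/255≈0.4000 > 0.04045 → ((0.4000+0.055)/1.055)^2.4 ≈ 0.13287
  B=26: 26/255≈0.1020 > 0.04045 → ((0.1020+0.055)/1.055)^2.4 ≈ 0.01033
  L1 = 0.2126×0.40198 + 0.7152×0.13287 + 0.0722×0.01033 ≈ 0.18123
Color 2 (113,40,169):
  R=113: 113/255≈0.4431 > 0.04045 → ((0.4431+0.055)/1.055)^2.4 ≈ 0.16513
  G=40: 40/255≈0.1569 > 0.04045 → ((0.1569+0.055)/1.055)^2.4 ≈ 0.02122
  B=169: 169/255≈0.6627 > 0.04045 → ((0.6627+0.055)/1.055)^2.4 ≈ 0.39676
  L2 = 0.2126×0.16513 + 0.7152×0.02122 + 0.0722×0.39676 ≈ 0.07893
Lighter = 0.18123, Darker = 0.07893
Ratio = (L_lighter + 0.05) / (L_darker + 0.05)
Ratio = (0.18123 + 0.05) / (0.07893 + 0.05) = 0.23123 / 0.12893 ≈ 1.7935
Ratio ≈ 1.79:1


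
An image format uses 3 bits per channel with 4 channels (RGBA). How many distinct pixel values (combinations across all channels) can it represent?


Total bits = 3 bits/channel × 4 channels = 12 bits
Distinct pixel values = 2^12
= 4,096 pixel values


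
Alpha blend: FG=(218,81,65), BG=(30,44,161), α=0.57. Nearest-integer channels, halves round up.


C = α×F + (1-α)×B, with 1-α = 0.43
R: 0.57×218 + 0.43×30 = 124.26 + 12.90 = 137.16 → 137
G: 0.57×81 + 0.43×44 = 46.17 + 18.92 = 65.09 → 65
B: 0.57×65 + 0.43×161 = 37.05 + 69.23 = 106.28 → 106
= RGB(137, 65, 106)


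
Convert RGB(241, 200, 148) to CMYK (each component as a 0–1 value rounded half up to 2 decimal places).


R'=241/255≈0.9451, G'=200/255≈0.7843, B'=148/255≈0.5804
K = 1 - max(R',G',B') = 1 - 241/255 = 14/255 = 0.05490… → 0.05
(1-R'-K)/(1-K) simplifies to (max-R)/max with max = 241:
C = (241-241)/241 = 0/241 = 0 → 0.00
M = (241-200)/241 = 41/241 = 0.17012… → 0.17
Y = (241-148)/241 = 93/241 = 0.38589… → 0.39
= CMYK(0.00, 0.17, 0.39, 0.05)


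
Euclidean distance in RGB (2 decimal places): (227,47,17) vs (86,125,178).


d = √[(R₁-R₂)² + (G₁-G₂)² + (B₁-B₂)²]
d = √[(227-86)² + (47-125)² + (17-178)²]
d = √[19881 + 6084 + 25921]
d = √51886
d ≈ 227.78


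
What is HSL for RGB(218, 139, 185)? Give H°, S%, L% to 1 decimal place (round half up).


Normalize: R'=218/255≈0.8549, G'=139/255≈0.5451, B'=185/255≈0.7255
Max=218/255, Min=139/255, Δ=Max-Min=79/255
L = (Max+Min)/2 = (218+139)/510 = 357/510 = 0.7 → L = 70.0%
L > 0.5 → S = Δ/(2-Max-Min) = 79/(510-218-139) = 79/153 = 0.51633… → S = 51.6%
(the 1/255 factors cancel in S and H, so raw channel differences can be used)
Max is R' → H = 60 × (((G-B)/Δ) mod 6) = 60 × (((139-185)/79) mod 6)
  (-46)/79 = -0.5822…; negative, so add 6 → 5.4177…
  H = 60 × 5.4177… = 325.063…° → H = 325.1°
= HSL(325.1°, 51.6%, 70.0%)


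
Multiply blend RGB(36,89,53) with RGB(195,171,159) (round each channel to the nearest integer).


Multiply: C = A×B/255, rounded to nearest integer
R: 36×195/255 = 7020/255 ≈ 27.529 → 28
G: 89×171/255 = 15219/255 ≈ 59.682 → 60
B: 53×159/255 = 8427/255 ≈ 33.047 → 33
= RGB(28, 60, 33)


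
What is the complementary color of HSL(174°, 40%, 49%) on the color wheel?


Complement = opposite side of color wheel = hue + 180°
H' = (174 + 180) mod 360 = 354°
S and L unchanged.
= HSL(354°, 40%, 49%)


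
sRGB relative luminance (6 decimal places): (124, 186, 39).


Linearize each channel (sRGB transfer function): c = v/255; c_lin = c/12.92 if c ≤ 0.04045, else ((c+0.055)/1.055)^2.4
  R: 124/255 ≈ 0.486275 > 0.04045 → ((0.486275+0.055)/1.055)^2.4 ≈ 0.201556
  G: 186/255 ≈ 0.729412 > 0.04045 → ((0.729412+0.055)/1.055)^2.4 ≈ 0.491021
  B: 39/255 ≈ 0.152941 > 0.04045 → ((0.152941+0.055)/1.055)^2.4 ≈ 0.020289
R_lin = 0.201556, G_lin = 0.491021, B_lin = 0.020289
L = 0.2126×R + 0.7152×G + 0.0722×B
L = 0.2126×0.201556 + 0.7152×0.491021 + 0.0722×0.020289
L ≈ 0.395494


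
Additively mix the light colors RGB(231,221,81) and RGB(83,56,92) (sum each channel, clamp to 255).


Additive: each channel = min(255, C₁+C₂)
R: 231+83 = 314 → 255
G: 221+56 = 277 → 255
B: 81+92 = 173 → 173
= RGB(255, 255, 173)


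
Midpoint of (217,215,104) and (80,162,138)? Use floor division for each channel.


Midpoint: each channel = ⌊(C₁+C₂)/2⌋
R: ⌊(217+80)/2⌋ = 148
G: ⌊(215+162)/2⌋ = 188
B: ⌊(104+138)/2⌋ = 121
= RGB(148, 188, 121)


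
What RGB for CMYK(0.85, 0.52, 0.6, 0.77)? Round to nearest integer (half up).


R = 255 × (1-C) × (1-K) = 255 × 0.15 × 0.23 = 8.7975 → 9
G = 255 × (1-M) × (1-K) = 255 × 0.48 × 0.23 = 28.152 → 28
B = 255 × (1-Y) × (1-K) = 255 × 0.40 × 0.23 = 23.46 → 23
= RGB(9, 28, 23)


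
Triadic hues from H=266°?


Triadic: equally spaced at 120° intervals
H1 = 266°
H2 = (266 + 120) mod 360 = 26°
H3 = (266 + 240) mod 360 = 146°
Triadic = 266°, 26°, 146°


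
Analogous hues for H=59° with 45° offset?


Base hue: 59°
Left analog: (59 - 45) mod 360 = 14°
Right analog: (59 + 45) mod 360 = 104°
Analogous hues = 14° and 104°


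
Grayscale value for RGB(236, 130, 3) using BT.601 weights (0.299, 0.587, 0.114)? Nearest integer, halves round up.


Gray = 0.299×R + 0.587×G + 0.114×B
Gray = 0.299×236 + 0.587×130 + 0.114×3
Gray = 70.564 + 76.310 + 0.342
Gray = 147.216 → round half up → 147
Gray = 147


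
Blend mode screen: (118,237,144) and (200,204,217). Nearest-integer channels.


Screen: C = 255 - (255-A)×(255-B)/255, rounded to nearest integer
R: 255 - (255-118)×(255-200)/255 = 255 - 7535/255 ≈ 255 - 29.549 = 225.451 → 225
G: 255 - (255-237)×(255-204)/255 = 255 - 918/255 ≈ 255 - 3.600 = 251.400 → 251
B: 255 - (255-144)×(255-217)/255 = 255 - 4218/255 ≈ 255 - 16.541 = 238.459 → 238
= RGB(225, 251, 238)


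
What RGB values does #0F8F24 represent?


0F → 15 (R)
8F → 143 (G)
24 → 36 (B)
= RGB(15, 143, 36)


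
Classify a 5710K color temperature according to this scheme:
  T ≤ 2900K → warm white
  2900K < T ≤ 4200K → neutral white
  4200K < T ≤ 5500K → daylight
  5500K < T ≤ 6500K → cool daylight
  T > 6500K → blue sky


Temperature: 5710K
5500K < 5710K ≤ 6500K → cool daylight
Classification: cool daylight


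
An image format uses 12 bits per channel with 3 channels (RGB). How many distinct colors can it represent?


Total bits = 12 bits/channel × 3 channels = 36 bits
Distinct colors = 2^36
= 68,719,476,736 colors


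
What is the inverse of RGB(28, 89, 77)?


Invert: (255-R, 255-G, 255-B)
R: 255-28 = 227
G: 255-89 = 166
B: 255-77 = 178
= RGB(227, 166, 178)


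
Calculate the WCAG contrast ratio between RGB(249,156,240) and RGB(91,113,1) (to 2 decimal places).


Linearize each sRGB channel c=v/255: c/12.92 if c ≤ 0.04045 else ((c+0.055)/1.055)^2.4
L = 0.2126×R_lin + 0.7152×G_lin + 0.0722×B_lin
Color 1 (249,156,240):
  R=249: 249/255≈0.9765 > 0.04045 → ((0.9765+0.055)/1.055)^2.4 ≈ 0.94731
  G=156: 156/255≈0.6118 > 0.04045 → ((0.6118+0.055)/1.055)^2.4 ≈ 0.33245
  B=240: 240/255≈0.9412 > 0.04045 → ((0.9412+0.055)/1.055)^2.4 ≈ 0.87137
  L1 = 0.2126×0.94731 + 0.7152×0.33245 + 0.0722×0.87137 ≈ 0.50208
Color 2 (91,113,1):
  R=91: 91/255≈0.3569 > 0.04045 → ((0.3569+0.055)/1.055)^2.4 ≈ 0.10462
  G=113: 113/255≈0.4431 > 0.04045 → ((0.4431+0.055)/1.055)^2.4 ≈ 0.16513
  B=1: 1/255≈0.0039 ≤ 0.04045 → 0.0039/12.92 ≈ 0.00030
  L2 = 0.2126×0.10462 + 0.7152×0.16513 + 0.0722×0.00030 ≈ 0.14037
Lighter = 0.50208, Darker = 0.14037
Ratio = (L_lighter + 0.05) / (L_darker + 0.05)
Ratio = (0.50208 + 0.05) / (0.14037 + 0.05) = 0.55208 / 0.19037 ≈ 2.9001
Ratio ≈ 2.90:1


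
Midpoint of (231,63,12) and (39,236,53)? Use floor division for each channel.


Midpoint: each channel = ⌊(C₁+C₂)/2⌋
R: ⌊(231+39)/2⌋ = 135
G: ⌊(63+236)/2⌋ = 149
B: ⌊(12+53)/2⌋ = 32
= RGB(135, 149, 32)


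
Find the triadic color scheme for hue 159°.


Triadic: equally spaced at 120° intervals
H1 = 159°
H2 = (159 + 120) mod 360 = 279°
H3 = (159 + 240) mod 360 = 39°
Triadic = 159°, 279°, 39°


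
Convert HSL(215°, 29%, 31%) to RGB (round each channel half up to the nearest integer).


H=215°, S=0.29, L=0.31
C = (1-|2L-1|)×S = (1-|-0.38|)×0.29 = 0.1798
H' = H/60 = 215/60 ≈ 3.5833; X = C×(1-|H' mod 2 - 1|) ≈ 0.0749
m = L - C/2 = 0.31 - 0.0899 = 0.2201
Sector ⌊H'⌋ = 3 → (R',G',B') = (0.0, ≈0.0749, 0.1798)
RGB = ((R'+m)×255, (G'+m)×255, (B'+m)×255) = (56.1255, 75.22925, 101.9745)
Round half up → RGB(56, 75, 102)


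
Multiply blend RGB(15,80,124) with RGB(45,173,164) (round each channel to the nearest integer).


Multiply: C = A×B/255, rounded to nearest integer
R: 15×45/255 = 675/255 ≈ 2.647 → 3
G: 80×173/255 = 13840/255 ≈ 54.275 → 54
B: 124×164/255 = 20336/255 ≈ 79.749 → 80
= RGB(3, 54, 80)


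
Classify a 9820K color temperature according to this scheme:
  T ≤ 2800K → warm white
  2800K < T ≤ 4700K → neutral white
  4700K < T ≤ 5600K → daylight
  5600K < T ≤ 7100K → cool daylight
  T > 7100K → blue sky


Temperature: 9820K
9820K > 7100K → blue sky
Classification: blue sky


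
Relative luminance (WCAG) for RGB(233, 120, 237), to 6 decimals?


Linearize each channel (sRGB transfer function): c = v/255; c_lin = c/12.92 if c ≤ 0.04045, else ((c+0.055)/1.055)^2.4
  R: 233/255 ≈ 0.913725 > 0.04045 → ((0.913725+0.055)/1.055)^2.4 ≈ 0.814847
  G: 120/255 ≈ 0.470588 > 0.04045 → ((0.470588+0.055)/1.055)^2.4 ≈ 0.187821
  B: 237/255 ≈ 0.929412 > 0.04045 → ((0.929412+0.055)/1.055)^2.4 ≈ 0.846873
R_lin = 0.814847, G_lin = 0.187821, B_lin = 0.846873
L = 0.2126×R + 0.7152×G + 0.0722×B
L = 0.2126×0.814847 + 0.7152×0.187821 + 0.0722×0.846873
L ≈ 0.368710


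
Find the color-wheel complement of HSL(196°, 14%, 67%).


Complement = opposite side of color wheel = hue + 180°
H' = (196 + 180) mod 360 = 16°
S and L unchanged.
= HSL(16°, 14%, 67%)


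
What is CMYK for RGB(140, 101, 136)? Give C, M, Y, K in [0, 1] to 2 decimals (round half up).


R'=140/255≈0.5490, G'=101/255≈0.3961, B'=136/255≈0.5333
K = 1 - max(R',G',B') = 1 - 140/255 = 115/255 = 0.45098… → 0.45
(1-R'-K)/(1-K) simplifies to (max-R)/max with max = 140:
C = (140-140)/140 = 0/140 = 0 → 0.00
M = (140-101)/140 = 39/140 = 0.27857… → 0.28
Y = (140-136)/140 = 4/140 = 0.02857… → 0.03
= CMYK(0.00, 0.28, 0.03, 0.45)


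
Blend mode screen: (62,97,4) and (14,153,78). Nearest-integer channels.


Screen: C = 255 - (255-A)×(255-B)/255, rounded to nearest integer
R: 255 - (255-62)×(255-14)/255 = 255 - 46513/255 ≈ 255 - 182.404 = 72.596 → 73
G: 255 - (255-97)×(255-153)/255 = 255 - 16116/255 ≈ 255 - 63.200 = 191.800 → 192
B: 255 - (255-4)×(255-78)/255 = 255 - 44427/255 ≈ 255 - 174.224 = 80.776 → 81
= RGB(73, 192, 81)
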